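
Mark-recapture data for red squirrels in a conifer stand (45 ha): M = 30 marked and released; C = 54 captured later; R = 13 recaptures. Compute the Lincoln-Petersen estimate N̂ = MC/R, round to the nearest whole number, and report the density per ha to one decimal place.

density ≈ 2.8 red squirrels per ha

N̂ = 30·54/13 = 1620/13 ≈ 124.6 → 125
Density = N̂ / area = 125 / 45 ≈ 2.78 → 2.8 per ha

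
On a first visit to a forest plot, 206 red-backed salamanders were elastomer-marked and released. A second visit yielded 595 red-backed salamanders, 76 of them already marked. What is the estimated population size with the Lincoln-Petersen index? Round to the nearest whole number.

N ≈ 1613

If marked individuals mix randomly, R/C ≈ M/N, giving N ≈ M·C/R.
N = (206 × 595) / 76 = 122570 / 76 ≈ 1612.8 → 1613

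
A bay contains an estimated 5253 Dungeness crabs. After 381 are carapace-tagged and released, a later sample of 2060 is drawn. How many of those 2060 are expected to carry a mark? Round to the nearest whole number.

expected recaptures ≈ 149

The marked fraction of the population is 381/5253, so in a sample of 2060 expect C·(M/N) marked.
E[R] = 381 × 2060 / 5253 = 784860 / 5253 ≈ 149.4 → 149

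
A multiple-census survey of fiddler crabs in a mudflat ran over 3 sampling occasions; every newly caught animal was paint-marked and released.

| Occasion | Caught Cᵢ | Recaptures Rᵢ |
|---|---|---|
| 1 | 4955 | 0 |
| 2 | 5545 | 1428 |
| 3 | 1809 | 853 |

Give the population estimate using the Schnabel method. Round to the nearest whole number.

Marked at large before each occasion: Mᵢ = Σⱼ<ᵢ (Cⱼ − Rⱼ) → M1=0, M2=4955, M3=9072
Σ MᵢCᵢ = 0·4955 + 4955·5545 + 9072·1809 = 0 + 27475475 + 16411248 = 43886723
Σ Rᵢ = 0 + 1428 + 853 = 2281
N̂ = 43886723 / 2281 ≈ 19240.1 → 19240

N ≈ 19,240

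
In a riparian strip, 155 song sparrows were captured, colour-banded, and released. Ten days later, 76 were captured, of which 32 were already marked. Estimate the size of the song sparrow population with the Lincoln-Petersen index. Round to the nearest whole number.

N = (155 × 76) / 32 = 11780 / 32 ≈ 368.1 → 368

N ≈ 368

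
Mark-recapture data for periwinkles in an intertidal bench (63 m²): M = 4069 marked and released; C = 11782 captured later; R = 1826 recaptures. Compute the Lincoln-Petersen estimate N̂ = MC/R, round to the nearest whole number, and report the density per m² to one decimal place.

N̂ = 4069·11782/1826 = 47940958/1826 ≈ 26254.6 → 26255
Density = N̂ / area = 26255 / 63 ≈ 416.746 → 416.7 per m²

density ≈ 416.7 periwinkles per m²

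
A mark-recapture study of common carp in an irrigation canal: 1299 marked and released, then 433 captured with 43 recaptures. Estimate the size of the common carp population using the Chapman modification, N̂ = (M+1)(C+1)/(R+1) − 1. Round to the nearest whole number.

N̂ = (1299+1)(433+1)/(43+1) − 1 = 1300·434/44 − 1
= 564200/44 − 1 ≈ 12822.7 − 1 ≈ 12821.7 → 12822

N ≈ 12,822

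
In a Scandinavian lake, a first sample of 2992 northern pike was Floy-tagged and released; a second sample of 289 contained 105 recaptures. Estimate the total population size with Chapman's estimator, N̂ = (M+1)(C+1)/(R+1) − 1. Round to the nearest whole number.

N̂ = (2992+1)(289+1)/(105+1) − 1 = 2993·290/106 − 1
= 867970/106 − 1 ≈ 8188.4 − 1 ≈ 8187.4 → 8187

N ≈ 8187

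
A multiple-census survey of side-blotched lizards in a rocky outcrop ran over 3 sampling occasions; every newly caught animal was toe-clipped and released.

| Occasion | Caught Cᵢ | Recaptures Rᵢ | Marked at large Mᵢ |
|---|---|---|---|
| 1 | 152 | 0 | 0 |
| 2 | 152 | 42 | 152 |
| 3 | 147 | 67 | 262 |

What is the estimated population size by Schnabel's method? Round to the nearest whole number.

Σ MᵢCᵢ = 0·152 + 152·152 + 262·147 = 0 + 23104 + 38514 = 61618
Σ Rᵢ = 0 + 42 + 67 = 109
N̂ = 61618 / 109 ≈ 565.3 → 565

N ≈ 565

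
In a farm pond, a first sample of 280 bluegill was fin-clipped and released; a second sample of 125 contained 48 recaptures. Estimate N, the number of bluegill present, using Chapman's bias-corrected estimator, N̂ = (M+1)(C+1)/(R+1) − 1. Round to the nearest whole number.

N̂ = (280+1)(125+1)/(48+1) − 1 = 281·126/49 − 1
= 35406/49 − 1 ≈ 722.6 − 1 ≈ 721.6 → 722

N ≈ 722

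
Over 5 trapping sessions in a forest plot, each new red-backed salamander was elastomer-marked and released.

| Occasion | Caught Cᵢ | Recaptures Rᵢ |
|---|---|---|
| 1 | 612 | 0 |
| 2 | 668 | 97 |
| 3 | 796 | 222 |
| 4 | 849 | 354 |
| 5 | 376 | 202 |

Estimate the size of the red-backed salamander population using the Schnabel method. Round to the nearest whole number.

N ≈ 4216

Marked at large before each occasion: Mᵢ = Σⱼ<ᵢ (Cⱼ − Rⱼ) → M1=0, M2=612, M3=1183, M4=1757, M5=2252
Σ MᵢCᵢ = 0·612 + 612·668 + 1183·796 + 1757·849 + 2252·376 = 0 + 408816 + 941668 + 1491693 + 846752 = 3688929
Σ Rᵢ = 0 + 97 + 222 + 354 + 202 = 875
N̂ = 3688929 / 875 ≈ 4215.9 → 4216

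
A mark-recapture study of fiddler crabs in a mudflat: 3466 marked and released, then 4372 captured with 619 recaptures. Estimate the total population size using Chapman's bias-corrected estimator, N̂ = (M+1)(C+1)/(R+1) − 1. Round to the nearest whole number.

N̂ = (3466+1)(4372+1)/(619+1) − 1 = 3467·4373/620 − 1
= 15161191/620 − 1 ≈ 24453.5 − 1 ≈ 24452.5 → 24453

N ≈ 24,453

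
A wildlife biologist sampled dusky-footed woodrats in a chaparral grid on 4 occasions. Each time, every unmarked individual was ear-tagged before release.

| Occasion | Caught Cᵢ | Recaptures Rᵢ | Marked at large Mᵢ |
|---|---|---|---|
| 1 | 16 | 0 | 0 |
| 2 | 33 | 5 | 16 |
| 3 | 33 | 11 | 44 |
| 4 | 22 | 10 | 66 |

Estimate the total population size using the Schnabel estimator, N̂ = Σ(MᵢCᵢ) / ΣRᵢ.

N = 132

Σ MᵢCᵢ = 0·16 + 16·33 + 44·33 + 66·22 = 0 + 528 + 1452 + 1452 = 3432
Σ Rᵢ = 0 + 5 + 11 + 10 = 26
N̂ = 3432 / 26 = 132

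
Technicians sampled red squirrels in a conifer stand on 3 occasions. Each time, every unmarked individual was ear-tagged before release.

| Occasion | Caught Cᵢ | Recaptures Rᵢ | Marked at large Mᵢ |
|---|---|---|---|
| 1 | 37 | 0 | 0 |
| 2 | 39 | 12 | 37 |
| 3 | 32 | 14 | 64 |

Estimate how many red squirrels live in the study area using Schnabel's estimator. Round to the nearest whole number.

Σ MᵢCᵢ = 0·37 + 37·39 + 64·32 = 0 + 1443 + 2048 = 3491
Σ Rᵢ = 0 + 12 + 14 = 26
N̂ = 3491 / 26 ≈ 134.3 → 134

N ≈ 134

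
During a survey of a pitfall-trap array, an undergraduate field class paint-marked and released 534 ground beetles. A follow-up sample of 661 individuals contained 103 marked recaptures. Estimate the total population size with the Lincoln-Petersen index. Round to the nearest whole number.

N = (534 × 661) / 103 = 352974 / 103 ≈ 3426.9 → 3427

N ≈ 3427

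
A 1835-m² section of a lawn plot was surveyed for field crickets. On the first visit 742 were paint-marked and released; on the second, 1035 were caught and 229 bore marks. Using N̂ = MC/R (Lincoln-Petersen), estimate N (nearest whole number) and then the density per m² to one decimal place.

N̂ = 742·1035/229 = 767970/229 ≈ 3353.6 → 3354
Density = N̂ / area = 3354 / 1835 ≈ 1.83 → 1.8 per m²

density ≈ 1.8 field crickets per m²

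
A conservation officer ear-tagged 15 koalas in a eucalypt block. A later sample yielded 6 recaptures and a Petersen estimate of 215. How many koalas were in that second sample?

C = 86

From N = M·C/R: C = N·R / M = 215·6 / 15 = 1290 / 15 = 86.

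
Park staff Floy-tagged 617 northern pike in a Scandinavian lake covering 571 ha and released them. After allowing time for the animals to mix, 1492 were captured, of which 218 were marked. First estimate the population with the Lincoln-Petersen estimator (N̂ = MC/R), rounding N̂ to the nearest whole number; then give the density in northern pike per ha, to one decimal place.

density ≈ 7.4 northern pike per ha

N̂ = 617·1492/218 = 920564/218 ≈ 4222.8 → 4223
Density = N̂ / area = 4223 / 571 ≈ 7.40 → 7.4 per ha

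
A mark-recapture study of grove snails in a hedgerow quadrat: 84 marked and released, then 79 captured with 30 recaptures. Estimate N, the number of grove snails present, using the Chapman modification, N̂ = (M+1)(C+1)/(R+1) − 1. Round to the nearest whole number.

N ≈ 218

N̂ = (84+1)(79+1)/(30+1) − 1 = 85·80/31 − 1
= 6800/31 − 1 ≈ 219.4 − 1 ≈ 218.4 → 218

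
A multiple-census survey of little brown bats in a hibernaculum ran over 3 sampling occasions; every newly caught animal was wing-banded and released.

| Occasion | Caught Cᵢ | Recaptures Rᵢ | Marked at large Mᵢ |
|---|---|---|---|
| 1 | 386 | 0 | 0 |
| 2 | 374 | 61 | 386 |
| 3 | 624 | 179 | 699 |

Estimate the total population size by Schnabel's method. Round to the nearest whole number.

N ≈ 2419

Σ MᵢCᵢ = 0·386 + 386·374 + 699·624 = 0 + 144364 + 436176 = 580540
Σ Rᵢ = 0 + 61 + 179 = 240
N̂ = 580540 / 240 ≈ 2418.9 → 2419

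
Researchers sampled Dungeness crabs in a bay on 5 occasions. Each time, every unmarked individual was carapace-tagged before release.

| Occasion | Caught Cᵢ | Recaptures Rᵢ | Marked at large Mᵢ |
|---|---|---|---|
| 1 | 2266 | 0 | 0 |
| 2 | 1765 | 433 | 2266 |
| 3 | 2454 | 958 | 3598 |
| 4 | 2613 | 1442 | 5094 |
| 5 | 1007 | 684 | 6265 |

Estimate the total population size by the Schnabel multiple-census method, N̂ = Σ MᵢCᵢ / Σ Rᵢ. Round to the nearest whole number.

Σ MᵢCᵢ = 0·2266 + 2266·1765 + 3598·2454 + 5094·2613 + 6265·1007 = 0 + 3999490 + 8829492 + 13310622 + 6308855 = 32448459
Σ Rᵢ = 0 + 433 + 958 + 1442 + 684 = 3517
N̂ = 32448459 / 3517 ≈ 9226.2 → 9226

N ≈ 9226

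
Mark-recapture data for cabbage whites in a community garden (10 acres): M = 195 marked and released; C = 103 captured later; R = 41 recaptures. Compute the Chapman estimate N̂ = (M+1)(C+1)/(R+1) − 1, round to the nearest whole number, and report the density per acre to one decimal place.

density ≈ 48.4 cabbage whites per acre

N̂ = 196·104/42 − 1 = 20384/42 − 1 ≈ 484.3 → 484
Density = N̂ / area = 484 / 10 ≈ 48.40 → 48.4 per acre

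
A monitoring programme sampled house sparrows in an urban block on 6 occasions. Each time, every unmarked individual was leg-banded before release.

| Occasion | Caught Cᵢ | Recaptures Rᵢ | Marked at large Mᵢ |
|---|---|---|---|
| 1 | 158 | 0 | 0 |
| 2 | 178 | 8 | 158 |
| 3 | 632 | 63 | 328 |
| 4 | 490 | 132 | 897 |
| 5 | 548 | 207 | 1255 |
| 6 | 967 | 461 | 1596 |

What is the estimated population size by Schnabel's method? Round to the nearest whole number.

N ≈ 3336

Σ MᵢCᵢ = 0·158 + 158·178 + 328·632 + 897·490 + 1255·548 + 1596·967 = 0 + 28124 + 207296 + 439530 + 687740 + 1543332 = 2906022
Σ Rᵢ = 0 + 8 + 63 + 132 + 207 + 461 = 871
N̂ = 2906022 / 871 ≈ 3336.4 → 3336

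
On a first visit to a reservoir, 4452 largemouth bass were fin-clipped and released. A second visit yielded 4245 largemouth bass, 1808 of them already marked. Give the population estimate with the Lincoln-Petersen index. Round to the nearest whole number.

N = (4452 × 4245) / 1808 = 18898740 / 1808 ≈ 10452.8 → 10453

N ≈ 10,453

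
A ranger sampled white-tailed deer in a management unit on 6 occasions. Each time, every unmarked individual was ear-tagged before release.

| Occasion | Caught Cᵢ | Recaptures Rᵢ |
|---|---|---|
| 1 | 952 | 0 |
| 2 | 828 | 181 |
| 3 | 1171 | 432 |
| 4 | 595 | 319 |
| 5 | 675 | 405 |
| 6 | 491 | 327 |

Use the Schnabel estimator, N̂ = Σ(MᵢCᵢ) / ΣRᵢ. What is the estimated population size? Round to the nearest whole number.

N ≈ 4346

Marked at large before each occasion: Mᵢ = Σⱼ<ᵢ (Cⱼ − Rⱼ) → M1=0, M2=952, M3=1599, M4=2338, M5=2614, M6=2884
Σ MᵢCᵢ = 0·952 + 952·828 + 1599·1171 + 2338·595 + 2614·675 + 2884·491 = 0 + 788256 + 1872429 + 1391110 + 1764450 + 1416044 = 7232289
Σ Rᵢ = 0 + 181 + 432 + 319 + 405 + 327 = 1664
N̂ = 7232289 / 1664 ≈ 4346.3 → 4346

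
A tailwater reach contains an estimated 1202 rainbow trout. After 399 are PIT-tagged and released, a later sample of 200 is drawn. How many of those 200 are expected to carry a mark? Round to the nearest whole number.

The marked fraction of the population is 399/1202, so in a sample of 200 expect C·(M/N) marked.
E[R] = 399 × 200 / 1202 = 79800 / 1202 ≈ 66.4 → 66

expected recaptures ≈ 66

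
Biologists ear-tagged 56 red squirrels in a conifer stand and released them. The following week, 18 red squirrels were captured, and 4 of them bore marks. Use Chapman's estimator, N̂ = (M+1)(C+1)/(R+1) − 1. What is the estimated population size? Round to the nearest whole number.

N ≈ 216

N̂ = (56+1)(18+1)/(4+1) − 1 = 57·19/5 − 1
= 1083/5 − 1 ≈ 216.6 − 1 ≈ 215.6 → 216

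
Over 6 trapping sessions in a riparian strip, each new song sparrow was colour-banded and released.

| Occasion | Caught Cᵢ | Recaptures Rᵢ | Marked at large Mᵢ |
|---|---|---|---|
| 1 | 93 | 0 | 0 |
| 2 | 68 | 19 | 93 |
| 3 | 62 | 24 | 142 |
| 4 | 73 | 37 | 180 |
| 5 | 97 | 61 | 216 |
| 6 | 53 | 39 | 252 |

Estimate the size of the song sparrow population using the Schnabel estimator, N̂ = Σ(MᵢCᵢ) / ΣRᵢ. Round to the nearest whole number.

Σ MᵢCᵢ = 0·93 + 93·68 + 142·62 + 180·73 + 216·97 + 252·53 = 0 + 6324 + 8804 + 13140 + 20952 + 13356 = 62576
Σ Rᵢ = 0 + 19 + 24 + 37 + 61 + 39 = 180
N̂ = 62576 / 180 ≈ 347.6 → 348

N ≈ 348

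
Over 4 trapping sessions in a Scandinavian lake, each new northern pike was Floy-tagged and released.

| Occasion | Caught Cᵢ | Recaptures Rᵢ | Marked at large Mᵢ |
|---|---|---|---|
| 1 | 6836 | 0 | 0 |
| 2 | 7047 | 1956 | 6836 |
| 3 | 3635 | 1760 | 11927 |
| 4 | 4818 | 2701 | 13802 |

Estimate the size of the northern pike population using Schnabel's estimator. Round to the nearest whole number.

N ≈ 24,626

Σ MᵢCᵢ = 0·6836 + 6836·7047 + 11927·3635 + 13802·4818 = 0 + 48173292 + 43354645 + 66498036 = 158025973
Σ Rᵢ = 0 + 1956 + 1760 + 2701 = 6417
N̂ = 158025973 / 6417 ≈ 24626.1 → 24626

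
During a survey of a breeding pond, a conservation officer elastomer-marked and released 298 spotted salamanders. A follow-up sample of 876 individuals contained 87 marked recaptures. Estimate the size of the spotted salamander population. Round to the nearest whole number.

N ≈ 3001

N = (298 × 876) / 87 = 261048 / 87 ≈ 3000.6 → 3001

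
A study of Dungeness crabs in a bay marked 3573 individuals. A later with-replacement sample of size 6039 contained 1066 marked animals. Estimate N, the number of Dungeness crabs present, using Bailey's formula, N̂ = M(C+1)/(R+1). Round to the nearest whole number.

N̂ = 3573·(6039+1)/(1066+1) = 3573·6040/1067 = 21580920/1067 ≈ 20225.8 → 20226

N ≈ 20,226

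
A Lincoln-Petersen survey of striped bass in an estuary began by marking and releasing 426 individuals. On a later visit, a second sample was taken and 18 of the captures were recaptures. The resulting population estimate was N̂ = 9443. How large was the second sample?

C = 399

From N = M·C/R: C = N·R / M = 9443·18 / 426 = 169974 / 426 = 399.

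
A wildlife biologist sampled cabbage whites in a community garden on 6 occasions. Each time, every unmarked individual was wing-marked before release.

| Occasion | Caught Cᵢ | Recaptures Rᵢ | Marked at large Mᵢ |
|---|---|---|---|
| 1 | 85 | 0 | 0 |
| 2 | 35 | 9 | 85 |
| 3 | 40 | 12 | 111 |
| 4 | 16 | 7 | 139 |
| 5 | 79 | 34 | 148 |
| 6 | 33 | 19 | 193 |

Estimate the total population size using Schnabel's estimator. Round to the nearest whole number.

N ≈ 342

Σ MᵢCᵢ = 0·85 + 85·35 + 111·40 + 139·16 + 148·79 + 193·33 = 0 + 2975 + 4440 + 2224 + 11692 + 6369 = 27700
Σ Rᵢ = 0 + 9 + 12 + 7 + 34 + 19 = 81
N̂ = 27700 / 81 ≈ 342.0 → 342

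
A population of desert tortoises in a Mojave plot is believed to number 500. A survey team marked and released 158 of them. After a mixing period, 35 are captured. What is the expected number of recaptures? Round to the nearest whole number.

expected recaptures ≈ 11

Expected recaptures E[R] = M·C / N.
E[R] = 158 × 35 / 500 = 5530 / 500 ≈ 11.1 → 11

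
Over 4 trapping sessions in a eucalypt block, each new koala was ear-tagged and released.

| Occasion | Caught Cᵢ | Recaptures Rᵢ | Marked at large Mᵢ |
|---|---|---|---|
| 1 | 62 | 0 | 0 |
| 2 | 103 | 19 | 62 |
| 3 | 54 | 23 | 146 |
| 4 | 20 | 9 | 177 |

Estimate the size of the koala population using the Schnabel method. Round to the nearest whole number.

Σ MᵢCᵢ = 0·62 + 62·103 + 146·54 + 177·20 = 0 + 6386 + 7884 + 3540 = 17810
Σ Rᵢ = 0 + 19 + 23 + 9 = 51
N̂ = 17810 / 51 ≈ 349.2 → 349

N ≈ 349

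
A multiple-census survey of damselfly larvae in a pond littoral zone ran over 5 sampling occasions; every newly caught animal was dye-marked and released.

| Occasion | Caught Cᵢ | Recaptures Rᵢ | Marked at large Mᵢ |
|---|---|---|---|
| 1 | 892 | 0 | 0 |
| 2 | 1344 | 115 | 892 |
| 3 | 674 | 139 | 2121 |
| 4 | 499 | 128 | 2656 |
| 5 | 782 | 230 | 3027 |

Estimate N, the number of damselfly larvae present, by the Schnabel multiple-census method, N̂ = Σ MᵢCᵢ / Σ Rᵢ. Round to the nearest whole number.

N ≈ 10,328

Σ MᵢCᵢ = 0·892 + 892·1344 + 2121·674 + 2656·499 + 3027·782 = 0 + 1198848 + 1429554 + 1325344 + 2367114 = 6320860
Σ Rᵢ = 0 + 115 + 139 + 128 + 230 = 612
N̂ = 6320860 / 612 ≈ 10328.2 → 10328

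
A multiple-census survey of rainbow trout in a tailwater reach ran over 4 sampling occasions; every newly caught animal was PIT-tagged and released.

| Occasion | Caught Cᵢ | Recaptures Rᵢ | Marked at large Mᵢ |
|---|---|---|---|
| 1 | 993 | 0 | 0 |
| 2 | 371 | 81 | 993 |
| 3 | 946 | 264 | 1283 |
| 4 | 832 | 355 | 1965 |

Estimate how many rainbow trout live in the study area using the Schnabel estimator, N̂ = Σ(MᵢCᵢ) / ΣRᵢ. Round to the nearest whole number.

Σ MᵢCᵢ = 0·993 + 993·371 + 1283·946 + 1965·832 = 0 + 368403 + 1213718 + 1634880 = 3217001
Σ Rᵢ = 0 + 81 + 264 + 355 = 700
N̂ = 3217001 / 700 ≈ 4595.7 → 4596

N ≈ 4596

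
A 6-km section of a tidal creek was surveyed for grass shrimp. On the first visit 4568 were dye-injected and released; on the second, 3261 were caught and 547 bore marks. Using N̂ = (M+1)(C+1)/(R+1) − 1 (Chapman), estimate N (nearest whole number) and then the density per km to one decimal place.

N̂ = 4569·3262/548 − 1 = 14904078/548 − 1 ≈ 27196.2 → 27196
Density = N̂ / area = 27196 / 6 ≈ 4532.67 → 4532.7 per km

density ≈ 4532.7 grass shrimp per km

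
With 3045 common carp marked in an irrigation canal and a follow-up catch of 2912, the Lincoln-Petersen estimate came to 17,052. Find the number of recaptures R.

R = 520

From N = M·C/R: R = M·C / N = 3045·2912 / 17052 = 8867040 / 17052 = 520.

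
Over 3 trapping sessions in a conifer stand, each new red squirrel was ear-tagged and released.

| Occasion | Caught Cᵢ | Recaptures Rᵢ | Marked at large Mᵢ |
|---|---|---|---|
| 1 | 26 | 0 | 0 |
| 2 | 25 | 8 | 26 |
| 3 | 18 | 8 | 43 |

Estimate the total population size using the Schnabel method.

Σ MᵢCᵢ = 0·26 + 26·25 + 43·18 = 0 + 650 + 774 = 1424
Σ Rᵢ = 0 + 8 + 8 = 16
N̂ = 1424 / 16 = 89

N = 89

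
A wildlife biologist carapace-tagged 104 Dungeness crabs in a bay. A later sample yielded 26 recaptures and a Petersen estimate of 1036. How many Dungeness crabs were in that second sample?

From N = M·C/R: C = N·R / M = 1036·26 / 104 = 26936 / 104 = 259.

C = 259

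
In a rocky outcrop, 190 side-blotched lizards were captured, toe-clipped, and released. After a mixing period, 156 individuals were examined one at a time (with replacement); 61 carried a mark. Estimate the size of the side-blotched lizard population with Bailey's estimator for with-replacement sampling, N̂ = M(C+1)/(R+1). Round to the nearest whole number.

N̂ = 190·(156+1)/(61+1) = 190·157/62 = 29830/62 ≈ 481.1 → 481

N ≈ 481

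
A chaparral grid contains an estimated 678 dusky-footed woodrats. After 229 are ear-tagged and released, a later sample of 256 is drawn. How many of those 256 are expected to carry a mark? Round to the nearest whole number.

Expected recaptures E[R] = M·C / N.
E[R] = 229 × 256 / 678 = 58624 / 678 ≈ 86.47 → 86

expected recaptures ≈ 86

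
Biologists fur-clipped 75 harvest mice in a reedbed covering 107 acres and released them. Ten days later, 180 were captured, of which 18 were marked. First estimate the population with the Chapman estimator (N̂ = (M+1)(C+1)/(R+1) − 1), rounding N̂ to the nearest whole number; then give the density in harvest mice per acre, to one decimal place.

density ≈ 6.8 harvest mice per acre

N̂ = 76·181/19 − 1 = 13756/19 − 1 = 723
Density = N̂ / area = 723 / 107 ≈ 6.76 → 6.8 per acre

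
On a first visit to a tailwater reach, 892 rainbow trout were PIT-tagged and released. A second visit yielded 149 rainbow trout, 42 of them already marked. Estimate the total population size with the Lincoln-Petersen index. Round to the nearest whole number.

If marked individuals mix randomly, R/C ≈ M/N, giving N ≈ M·C/R.
N = (892 × 149) / 42 = 132908 / 42 ≈ 3164.48 → 3164

N ≈ 3164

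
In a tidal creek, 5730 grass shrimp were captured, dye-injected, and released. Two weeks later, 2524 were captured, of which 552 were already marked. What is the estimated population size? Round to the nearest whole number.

N ≈ 26,200

Lincoln-Petersen assumes M/N = R/C, so N = M·C / R.
N = (5730 × 2524) / 552 = 14462520 / 552 ≈ 26200.2 → 26200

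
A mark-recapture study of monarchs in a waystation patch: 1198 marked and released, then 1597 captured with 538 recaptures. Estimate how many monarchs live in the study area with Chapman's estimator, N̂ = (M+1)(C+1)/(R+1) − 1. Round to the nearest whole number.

N̂ = (1198+1)(1597+1)/(538+1) − 1 = 1199·1598/539 − 1
= 1916002/539 − 1 ≈ 3554.7 − 1 ≈ 3553.7 → 3554

N ≈ 3554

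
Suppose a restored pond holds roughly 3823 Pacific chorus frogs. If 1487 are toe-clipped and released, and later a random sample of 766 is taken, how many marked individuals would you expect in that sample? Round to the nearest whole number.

expected recaptures ≈ 298

The marked fraction of the population is 1487/3823, so in a sample of 766 expect C·(M/N) marked.
E[R] = 1487 × 766 / 3823 = 1139042 / 3823 ≈ 297.9 → 298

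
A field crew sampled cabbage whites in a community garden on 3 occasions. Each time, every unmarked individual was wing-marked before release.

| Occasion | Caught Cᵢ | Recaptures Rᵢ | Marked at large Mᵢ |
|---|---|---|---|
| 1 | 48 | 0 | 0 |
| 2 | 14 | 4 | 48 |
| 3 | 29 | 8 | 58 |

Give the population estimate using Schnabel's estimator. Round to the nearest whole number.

N ≈ 196

Σ MᵢCᵢ = 0·48 + 48·14 + 58·29 = 0 + 672 + 1682 = 2354
Σ Rᵢ = 0 + 4 + 8 = 12
N̂ = 2354 / 12 ≈ 196.2 → 196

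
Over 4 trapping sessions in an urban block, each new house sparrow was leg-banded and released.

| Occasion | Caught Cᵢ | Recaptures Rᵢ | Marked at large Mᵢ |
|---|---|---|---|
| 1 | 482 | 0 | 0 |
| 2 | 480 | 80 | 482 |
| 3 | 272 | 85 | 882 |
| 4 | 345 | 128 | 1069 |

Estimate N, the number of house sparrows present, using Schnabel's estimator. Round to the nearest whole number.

N ≈ 2867

Σ MᵢCᵢ = 0·482 + 482·480 + 882·272 + 1069·345 = 0 + 231360 + 239904 + 368805 = 840069
Σ Rᵢ = 0 + 80 + 85 + 128 = 293
N̂ = 840069 / 293 ≈ 2867.1 → 2867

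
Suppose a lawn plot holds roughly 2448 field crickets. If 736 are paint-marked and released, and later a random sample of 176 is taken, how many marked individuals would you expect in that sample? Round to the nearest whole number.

expected recaptures ≈ 53

The marked fraction of the population is 736/2448, so in a sample of 176 expect C·(M/N) marked.
E[R] = 736 × 176 / 2448 = 129536 / 2448 ≈ 52.9 → 53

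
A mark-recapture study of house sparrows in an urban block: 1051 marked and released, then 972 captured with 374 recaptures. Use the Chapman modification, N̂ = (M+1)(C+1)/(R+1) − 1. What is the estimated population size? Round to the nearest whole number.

N̂ = (1051+1)(972+1)/(374+1) − 1 = 1052·973/375 − 1
= 1023596/375 − 1 ≈ 2729.6 − 1 ≈ 2728.6 → 2729

N ≈ 2729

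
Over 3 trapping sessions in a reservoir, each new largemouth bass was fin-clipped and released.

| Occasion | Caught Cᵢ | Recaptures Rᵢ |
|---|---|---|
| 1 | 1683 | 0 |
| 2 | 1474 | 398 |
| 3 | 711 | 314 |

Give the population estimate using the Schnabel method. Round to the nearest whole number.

Marked at large before each occasion: Mᵢ = Σⱼ<ᵢ (Cⱼ − Rⱼ) → M1=0, M2=1683, M3=2759
Σ MᵢCᵢ = 0·1683 + 1683·1474 + 2759·711 = 0 + 2480742 + 1961649 = 4442391
Σ Rᵢ = 0 + 398 + 314 = 712
N̂ = 4442391 / 712 ≈ 6239.3 → 6239

N ≈ 6239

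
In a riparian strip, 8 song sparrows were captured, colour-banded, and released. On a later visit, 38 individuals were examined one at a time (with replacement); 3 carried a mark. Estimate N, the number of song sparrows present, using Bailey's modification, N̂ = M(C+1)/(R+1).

N = 78

N̂ = 8·(38+1)/(3+1) = 8·39/4 = 312/4 = 78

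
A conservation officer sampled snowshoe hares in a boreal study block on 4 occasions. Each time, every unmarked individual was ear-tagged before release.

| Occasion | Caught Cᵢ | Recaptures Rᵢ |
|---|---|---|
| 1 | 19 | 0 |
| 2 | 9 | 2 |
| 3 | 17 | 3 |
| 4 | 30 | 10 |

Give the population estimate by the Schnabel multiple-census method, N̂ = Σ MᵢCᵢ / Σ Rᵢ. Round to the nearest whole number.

N ≈ 121

Marked at large before each occasion: Mᵢ = Σⱼ<ᵢ (Cⱼ − Rⱼ) → M1=0, M2=19, M3=26, M4=40
Σ MᵢCᵢ = 0·19 + 19·9 + 26·17 + 40·30 = 0 + 171 + 442 + 1200 = 1813
Σ Rᵢ = 0 + 2 + 3 + 10 = 15
N̂ = 1813 / 15 ≈ 120.9 → 121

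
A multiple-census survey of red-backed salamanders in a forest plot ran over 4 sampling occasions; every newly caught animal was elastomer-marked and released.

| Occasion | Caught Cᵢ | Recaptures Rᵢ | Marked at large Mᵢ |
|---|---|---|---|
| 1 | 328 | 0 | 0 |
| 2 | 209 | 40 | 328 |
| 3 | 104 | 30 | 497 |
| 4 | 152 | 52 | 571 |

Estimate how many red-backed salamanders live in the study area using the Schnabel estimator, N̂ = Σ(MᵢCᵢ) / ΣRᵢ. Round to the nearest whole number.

Σ MᵢCᵢ = 0·328 + 328·209 + 497·104 + 571·152 = 0 + 68552 + 51688 + 86792 = 207032
Σ Rᵢ = 0 + 40 + 30 + 52 = 122
N̂ = 207032 / 122 ≈ 1697.0 → 1697

N ≈ 1697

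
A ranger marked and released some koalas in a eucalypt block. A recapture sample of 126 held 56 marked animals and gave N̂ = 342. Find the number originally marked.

From N = M·C/R: M = N·R / C = 342·56 / 126 = 19152 / 126 = 152.

M = 152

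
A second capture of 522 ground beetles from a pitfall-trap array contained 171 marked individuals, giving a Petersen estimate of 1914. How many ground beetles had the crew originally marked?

From N = M·C/R: M = N·R / C = 1914·171 / 522 = 327294 / 522 = 627.

M = 627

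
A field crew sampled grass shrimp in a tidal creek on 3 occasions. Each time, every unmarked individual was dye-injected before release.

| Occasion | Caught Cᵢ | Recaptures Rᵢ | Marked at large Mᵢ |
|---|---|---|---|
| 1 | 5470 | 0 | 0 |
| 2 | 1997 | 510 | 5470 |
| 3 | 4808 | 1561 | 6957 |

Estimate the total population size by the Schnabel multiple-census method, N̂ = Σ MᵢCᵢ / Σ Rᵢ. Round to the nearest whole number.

Σ MᵢCᵢ = 0·5470 + 5470·1997 + 6957·4808 = 0 + 10923590 + 33449256 = 44372846
Σ Rᵢ = 0 + 510 + 1561 = 2071
N̂ = 44372846 / 2071 ≈ 21425.8 → 21426

N ≈ 21,426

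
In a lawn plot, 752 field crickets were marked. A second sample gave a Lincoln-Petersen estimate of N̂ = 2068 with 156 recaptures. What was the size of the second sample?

From N = M·C/R: C = N·R / M = 2068·156 / 752 = 322608 / 752 = 429.

C = 429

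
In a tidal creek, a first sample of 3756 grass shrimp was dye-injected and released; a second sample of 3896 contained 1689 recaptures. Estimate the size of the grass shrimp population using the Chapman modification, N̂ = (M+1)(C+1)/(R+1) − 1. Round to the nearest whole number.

N̂ = (3756+1)(3896+1)/(1689+1) − 1 = 3757·3897/1690 − 1
= 14641029/1690 − 1 ≈ 8663.3 − 1 ≈ 8662.3 → 8662

N ≈ 8662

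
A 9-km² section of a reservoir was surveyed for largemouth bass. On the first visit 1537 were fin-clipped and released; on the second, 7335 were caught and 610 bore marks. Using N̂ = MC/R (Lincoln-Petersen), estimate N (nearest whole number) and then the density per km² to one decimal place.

density ≈ 2053.6 largemouth bass per km²

N̂ = 1537·7335/610 = 11273895/610 ≈ 18481.8 → 18482
Density = N̂ / area = 18482 / 9 ≈ 2053.56 → 2053.6 per km²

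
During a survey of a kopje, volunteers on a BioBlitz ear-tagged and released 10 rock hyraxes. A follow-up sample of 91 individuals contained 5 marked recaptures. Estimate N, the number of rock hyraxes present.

N = 182

N = (10 × 91) / 5 = 910 / 5 = 182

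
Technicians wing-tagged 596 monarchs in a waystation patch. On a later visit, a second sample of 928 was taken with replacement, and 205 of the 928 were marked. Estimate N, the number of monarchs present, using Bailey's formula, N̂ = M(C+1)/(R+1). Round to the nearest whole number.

N̂ = 596·(928+1)/(205+1) = 596·929/206 = 553684/206 ≈ 2687.8 → 2688

N ≈ 2688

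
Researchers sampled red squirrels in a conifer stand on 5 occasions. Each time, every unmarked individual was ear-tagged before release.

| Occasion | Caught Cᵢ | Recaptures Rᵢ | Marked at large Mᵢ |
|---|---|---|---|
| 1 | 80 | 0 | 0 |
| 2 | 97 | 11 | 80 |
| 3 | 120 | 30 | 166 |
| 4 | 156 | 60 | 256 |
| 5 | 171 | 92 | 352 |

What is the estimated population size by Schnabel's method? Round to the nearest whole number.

N ≈ 662

Σ MᵢCᵢ = 0·80 + 80·97 + 166·120 + 256·156 + 352·171 = 0 + 7760 + 19920 + 39936 + 60192 = 127808
Σ Rᵢ = 0 + 11 + 30 + 60 + 92 = 193
N̂ = 127808 / 193 ≈ 662.2 → 662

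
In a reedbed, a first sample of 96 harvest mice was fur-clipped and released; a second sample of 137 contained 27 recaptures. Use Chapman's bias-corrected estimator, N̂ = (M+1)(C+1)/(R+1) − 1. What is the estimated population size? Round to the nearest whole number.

N ≈ 477

N̂ = (96+1)(137+1)/(27+1) − 1 = 97·138/28 − 1
= 13386/28 − 1 ≈ 478.1 − 1 ≈ 477.1 → 477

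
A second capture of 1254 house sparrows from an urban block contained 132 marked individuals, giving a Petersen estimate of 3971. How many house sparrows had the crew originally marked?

From N = M·C/R: M = N·R / C = 3971·132 / 1254 = 524172 / 1254 = 418.

M = 418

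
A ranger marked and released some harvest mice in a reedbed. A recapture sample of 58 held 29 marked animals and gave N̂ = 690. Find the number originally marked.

M = 345

From N = M·C/R: M = N·R / C = 690·29 / 58 = 20010 / 58 = 345.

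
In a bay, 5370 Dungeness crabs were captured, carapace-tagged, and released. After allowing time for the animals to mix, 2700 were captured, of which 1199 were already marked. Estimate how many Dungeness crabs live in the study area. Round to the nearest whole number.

N ≈ 12,093

N = (5370 × 2700) / 1199 = 14499000 / 1199 ≈ 12092.6 → 12093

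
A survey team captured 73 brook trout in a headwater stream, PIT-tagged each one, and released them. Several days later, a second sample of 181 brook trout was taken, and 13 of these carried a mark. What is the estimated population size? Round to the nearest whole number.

N ≈ 1016

N = (73 × 181) / 13 = 13213 / 13 ≈ 1016.4 → 1016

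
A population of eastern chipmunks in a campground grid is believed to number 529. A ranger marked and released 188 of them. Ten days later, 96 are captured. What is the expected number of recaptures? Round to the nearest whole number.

expected recaptures ≈ 34

The marked fraction of the population is 188/529, so in a sample of 96 expect C·(M/N) marked.
E[R] = 188 × 96 / 529 = 18048 / 529 ≈ 34.1 → 34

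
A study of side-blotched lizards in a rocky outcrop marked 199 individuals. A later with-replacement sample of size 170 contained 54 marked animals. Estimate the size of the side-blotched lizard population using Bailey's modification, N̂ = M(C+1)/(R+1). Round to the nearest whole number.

N ≈ 619

N̂ = 199·(170+1)/(54+1) = 199·171/55 = 34029/55 ≈ 618.7 → 619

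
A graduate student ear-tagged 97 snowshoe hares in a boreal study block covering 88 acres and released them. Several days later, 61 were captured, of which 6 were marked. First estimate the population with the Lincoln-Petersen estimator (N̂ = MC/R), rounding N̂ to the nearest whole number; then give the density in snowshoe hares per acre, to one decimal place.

density ≈ 11.2 snowshoe hares per acre

N̂ = 97·61/6 = 5917/6 ≈ 986.2 → 986
Density = N̂ / area = 986 / 88 ≈ 11.20 → 11.2 per acre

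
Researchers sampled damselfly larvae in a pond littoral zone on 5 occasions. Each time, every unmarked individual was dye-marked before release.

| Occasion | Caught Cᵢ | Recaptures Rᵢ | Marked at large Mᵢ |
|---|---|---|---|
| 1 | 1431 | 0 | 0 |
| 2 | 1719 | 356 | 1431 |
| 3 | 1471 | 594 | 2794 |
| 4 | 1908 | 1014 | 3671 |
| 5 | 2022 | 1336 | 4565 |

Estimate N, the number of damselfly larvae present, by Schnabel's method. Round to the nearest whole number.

N ≈ 6910

Σ MᵢCᵢ = 0·1431 + 1431·1719 + 2794·1471 + 3671·1908 + 4565·2022 = 0 + 2459889 + 4109974 + 7004268 + 9230430 = 22804561
Σ Rᵢ = 0 + 356 + 594 + 1014 + 1336 = 3300
N̂ = 22804561 / 3300 ≈ 6910.47 → 6910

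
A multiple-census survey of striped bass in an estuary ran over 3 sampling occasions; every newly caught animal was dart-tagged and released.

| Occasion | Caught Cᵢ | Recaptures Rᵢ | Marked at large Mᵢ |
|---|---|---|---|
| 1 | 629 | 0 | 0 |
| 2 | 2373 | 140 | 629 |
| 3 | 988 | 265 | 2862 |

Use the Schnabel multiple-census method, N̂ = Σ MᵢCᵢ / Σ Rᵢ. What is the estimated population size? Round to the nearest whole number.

N ≈ 10,667

Σ MᵢCᵢ = 0·629 + 629·2373 + 2862·988 = 0 + 1492617 + 2827656 = 4320273
Σ Rᵢ = 0 + 140 + 265 = 405
N̂ = 4320273 / 405 ≈ 10667.3 → 10667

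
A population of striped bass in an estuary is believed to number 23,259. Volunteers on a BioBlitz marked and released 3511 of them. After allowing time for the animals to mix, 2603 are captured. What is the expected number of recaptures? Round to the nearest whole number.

The marked fraction of the population is 3511/23259, so in a sample of 2603 expect C·(M/N) marked.
E[R] = 3511 × 2603 / 23259 = 9139133 / 23259 ≈ 392.9 → 393

expected recaptures ≈ 393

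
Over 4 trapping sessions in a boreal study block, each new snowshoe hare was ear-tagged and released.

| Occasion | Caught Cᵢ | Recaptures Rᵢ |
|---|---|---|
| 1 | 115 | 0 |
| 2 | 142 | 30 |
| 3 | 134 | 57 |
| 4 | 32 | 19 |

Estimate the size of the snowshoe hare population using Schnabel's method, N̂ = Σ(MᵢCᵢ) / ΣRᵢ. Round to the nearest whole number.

Marked at large before each occasion: Mᵢ = Σⱼ<ᵢ (Cⱼ − Rⱼ) → M1=0, M2=115, M3=227, M4=304
Σ MᵢCᵢ = 0·115 + 115·142 + 227·134 + 304·32 = 0 + 16330 + 30418 + 9728 = 56476
Σ Rᵢ = 0 + 30 + 57 + 19 = 106
N̂ = 56476 / 106 ≈ 532.8 → 533

N ≈ 533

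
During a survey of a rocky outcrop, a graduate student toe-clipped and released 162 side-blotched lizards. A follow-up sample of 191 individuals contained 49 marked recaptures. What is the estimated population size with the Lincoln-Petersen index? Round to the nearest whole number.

N ≈ 631

N = (162 × 191) / 49 = 30942 / 49 ≈ 631.47 → 631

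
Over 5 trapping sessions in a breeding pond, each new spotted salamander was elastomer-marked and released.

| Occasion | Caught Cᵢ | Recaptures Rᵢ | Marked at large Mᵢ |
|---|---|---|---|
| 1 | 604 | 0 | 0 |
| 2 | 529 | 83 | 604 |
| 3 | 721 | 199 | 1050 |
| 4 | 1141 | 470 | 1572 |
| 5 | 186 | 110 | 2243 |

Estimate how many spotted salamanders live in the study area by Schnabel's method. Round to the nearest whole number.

Σ MᵢCᵢ = 0·604 + 604·529 + 1050·721 + 1572·1141 + 2243·186 = 0 + 319516 + 757050 + 1793652 + 417198 = 3287416
Σ Rᵢ = 0 + 83 + 199 + 470 + 110 = 862
N̂ = 3287416 / 862 ≈ 3813.7 → 3814

N ≈ 3814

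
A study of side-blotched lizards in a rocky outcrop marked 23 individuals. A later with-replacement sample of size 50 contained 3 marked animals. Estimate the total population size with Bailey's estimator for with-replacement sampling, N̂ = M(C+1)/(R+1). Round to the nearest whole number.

N̂ = 23·(50+1)/(3+1) = 23·51/4 = 1173/4 ≈ 293.2 → 293

N ≈ 293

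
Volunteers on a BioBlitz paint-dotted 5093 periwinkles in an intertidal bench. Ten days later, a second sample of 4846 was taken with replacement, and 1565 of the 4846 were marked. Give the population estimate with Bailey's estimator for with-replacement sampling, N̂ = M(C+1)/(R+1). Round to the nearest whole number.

N̂ = 5093·(4846+1)/(1565+1) = 5093·4847/1566 = 24685771/1566 ≈ 15763.6 → 15764

N ≈ 15,764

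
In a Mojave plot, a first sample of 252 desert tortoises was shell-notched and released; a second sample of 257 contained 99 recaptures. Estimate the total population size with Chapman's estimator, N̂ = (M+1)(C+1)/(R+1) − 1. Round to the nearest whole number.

N ≈ 652

N̂ = (252+1)(257+1)/(99+1) − 1 = 253·258/100 − 1
= 65274/100 − 1 ≈ 652.7 − 1 ≈ 651.7 → 652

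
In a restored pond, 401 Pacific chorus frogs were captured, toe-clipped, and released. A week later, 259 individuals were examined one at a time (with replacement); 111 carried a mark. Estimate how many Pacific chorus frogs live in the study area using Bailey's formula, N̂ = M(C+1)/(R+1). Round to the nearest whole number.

N ≈ 931

N̂ = 401·(259+1)/(111+1) = 401·260/112 = 104260/112 ≈ 930.9 → 931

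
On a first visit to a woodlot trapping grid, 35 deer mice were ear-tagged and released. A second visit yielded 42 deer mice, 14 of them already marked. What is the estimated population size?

N = 105

N = (35 × 42) / 14 = 1470 / 14 = 105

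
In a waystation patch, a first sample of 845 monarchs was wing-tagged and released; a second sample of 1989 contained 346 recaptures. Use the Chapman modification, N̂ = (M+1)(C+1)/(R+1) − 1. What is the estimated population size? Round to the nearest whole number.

N ≈ 4851

N̂ = (845+1)(1989+1)/(346+1) − 1 = 846·1990/347 − 1
= 1683540/347 − 1 ≈ 4851.7 − 1 ≈ 4850.7 → 4851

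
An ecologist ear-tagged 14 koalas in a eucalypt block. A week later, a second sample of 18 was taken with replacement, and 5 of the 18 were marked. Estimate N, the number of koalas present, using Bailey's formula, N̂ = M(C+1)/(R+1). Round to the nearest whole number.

N ≈ 44

N̂ = 14·(18+1)/(5+1) = 14·19/6 = 266/6 ≈ 44.3 → 44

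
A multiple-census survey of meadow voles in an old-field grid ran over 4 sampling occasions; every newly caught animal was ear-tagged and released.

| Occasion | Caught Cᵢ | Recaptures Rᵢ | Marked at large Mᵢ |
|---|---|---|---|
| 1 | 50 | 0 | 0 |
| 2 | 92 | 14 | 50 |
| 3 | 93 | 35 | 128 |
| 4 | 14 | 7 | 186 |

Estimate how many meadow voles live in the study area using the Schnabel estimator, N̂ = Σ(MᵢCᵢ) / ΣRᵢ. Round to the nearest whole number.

Σ MᵢCᵢ = 0·50 + 50·92 + 128·93 + 186·14 = 0 + 4600 + 11904 + 2604 = 19108
Σ Rᵢ = 0 + 14 + 35 + 7 = 56
N̂ = 19108 / 56 ≈ 341.2 → 341

N ≈ 341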